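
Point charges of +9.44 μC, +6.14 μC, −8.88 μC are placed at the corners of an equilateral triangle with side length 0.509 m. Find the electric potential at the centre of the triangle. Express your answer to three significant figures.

Electric potential is a scalar, so the contributions from each charge add algebraically: V = Σ kqᵢ/rᵢ.
The distance from each vertex to the centroid is a/√3 = 0.294 m.
V = k[(9.44×10⁻⁶)/(0.294) + (6.14×10⁻⁶)/(0.294) + (-8.88×10⁻⁶)/(0.294)] = 2.05×10⁵ V.

2.05×10⁵ V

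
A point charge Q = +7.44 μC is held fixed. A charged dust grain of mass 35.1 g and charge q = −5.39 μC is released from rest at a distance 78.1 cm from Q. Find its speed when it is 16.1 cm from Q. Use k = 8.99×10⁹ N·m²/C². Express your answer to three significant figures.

10.1 m/s

Only the electrostatic force acts, so mechanical energy is conserved: ½mv² = U₁ − U₂ = kQq(1/r₁ − 1/r₂).
U₁ − U₂ = (8.99×10⁹ N·m²/C²)(7.44×10⁻⁶ C)(-5.39×10⁻⁶ C)(1/0.781 − 1/0.161) = 1.78 J.
v = √(2·1.78/0.0351) = 10.1 m/s.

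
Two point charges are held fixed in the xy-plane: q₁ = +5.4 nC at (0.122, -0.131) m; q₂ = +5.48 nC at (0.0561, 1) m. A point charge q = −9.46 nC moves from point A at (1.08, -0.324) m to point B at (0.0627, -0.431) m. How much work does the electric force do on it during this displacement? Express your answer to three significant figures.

1.08×10⁻⁶ J

The work done by the electric force is W_field = −ΔU = −q(V_B − V_A) = q(V_A − V_B).
At A: distances to the source charges are 0.977 m, 1.67 m; V_A = Σ kqᵢ/rᵢ = 79.1 V.
At B: distances to the source charges are 0.306 m, 1.43 m; V_B = Σ kqᵢ/rᵢ = 193 V.
ΔV = V_B − V_A = 114 V.
W_field = −qΔV = −(-9.46×10⁻⁹ C)(114 V) = 1.08×10⁻⁶ J.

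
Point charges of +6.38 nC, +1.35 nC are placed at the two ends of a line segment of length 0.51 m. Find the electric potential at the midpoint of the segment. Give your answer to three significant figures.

Electric potential is a scalar, so the contributions from each charge add algebraically: V = Σ kqᵢ/rᵢ.
Each charge is 0.255 m from the midpoint.
V = k[(6.38×10⁻⁹)/(0.255) + (1.35×10⁻⁹)/(0.255)] = 273 V.

273 V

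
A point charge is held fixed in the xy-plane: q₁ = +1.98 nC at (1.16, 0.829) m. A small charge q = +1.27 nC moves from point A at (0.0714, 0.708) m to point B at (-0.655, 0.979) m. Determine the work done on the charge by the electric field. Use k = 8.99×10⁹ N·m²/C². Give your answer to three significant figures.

8.23×10⁻⁹ J

The work done by the electric force is W_field = −ΔU = −q(V_B − V_A) = q(V_A − V_B).
At A: distance to the source charge is 1.10 m; V_A = kq₁/r = 16.3 V.
At B: distance to the source charge is 1.82 m; V_B = kq₁/r = 9.77 V.
ΔV = V_B − V_A = -6.48 V.
W_field = −qΔV = −(1.27×10⁻⁹ C)(-6.48 V) = 8.23×10⁻⁹ J.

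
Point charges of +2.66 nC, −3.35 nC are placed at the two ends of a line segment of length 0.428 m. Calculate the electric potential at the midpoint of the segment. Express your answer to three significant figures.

Electric potential is a scalar, so the contributions from each charge add algebraically: V = Σ kqᵢ/rᵢ.
Each charge is 0.214 m from the midpoint.
V = k[(2.66×10⁻⁹)/(0.214) + (-3.35×10⁻⁹)/(0.214)] = -29.0 V.

-29.0 V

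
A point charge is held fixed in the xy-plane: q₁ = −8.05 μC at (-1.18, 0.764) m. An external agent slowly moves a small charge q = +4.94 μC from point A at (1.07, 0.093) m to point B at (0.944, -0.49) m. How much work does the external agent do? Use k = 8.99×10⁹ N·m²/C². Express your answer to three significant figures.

7.32×10⁻³ J

For quasistatic motion the external work equals the change in potential energy: W_ext = qΔV = q(V_B − V_A).
At A: distance to the source charge is 2.35 m; V_A = kq₁/r = -3.08×10⁴ V.
At B: distance to the source charge is 2.47 m; V_B = kq₁/r = -2.93×10⁴ V.
ΔV = V_B − V_A = 1480 V.
W_ext = qΔV = (4.94×10⁻⁶ C)(1480 V) = 7.32×10⁻³ J.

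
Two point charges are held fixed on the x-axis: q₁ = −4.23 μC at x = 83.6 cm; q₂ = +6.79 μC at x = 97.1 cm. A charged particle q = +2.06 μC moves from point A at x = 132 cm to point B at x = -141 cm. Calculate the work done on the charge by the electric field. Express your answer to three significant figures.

The work done by the electric force is W_field = −ΔU = −q(V_B − V_A) = q(V_A − V_B).
At A: distances to the source charges are 0.484 m, 0.349 m; V_A = Σ kqᵢ/rᵢ = 9.63×10⁴ V.
At B: distances to the source charges are 2.25 m, 2.38 m; V_B = Σ kqᵢ/rᵢ = 8710 V.
ΔV = V_B − V_A = -8.76×10⁴ V.
W_field = −qΔV = −(2.06×10⁻⁶ C)(-8.76×10⁴ V) = 0.181 J.

0.181 J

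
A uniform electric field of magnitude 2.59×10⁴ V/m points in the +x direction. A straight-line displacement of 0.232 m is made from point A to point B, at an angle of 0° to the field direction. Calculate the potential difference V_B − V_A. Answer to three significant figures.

-6010 V

Only the component of displacement along E changes the potential: ΔV = −E·d·cosθ.
ΔV = −(2.59×10⁴ V/m)(0.232 m)cos0° = -6010 V.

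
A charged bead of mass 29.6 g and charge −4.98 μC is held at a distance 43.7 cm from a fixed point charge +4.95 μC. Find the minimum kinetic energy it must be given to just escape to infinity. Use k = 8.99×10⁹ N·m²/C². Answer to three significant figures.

To just escape, total mechanical energy must reach zero at infinity: ½mv²_min + U = 0, so ½mv²_min = −U = |kQq|/r.
|U| = |kQq|/r = (8.99×10⁹ N·m²/C²)(4.95×10⁻⁶)(4.98×10⁻⁶)/(0.437) = 0.507 J.

0.507 J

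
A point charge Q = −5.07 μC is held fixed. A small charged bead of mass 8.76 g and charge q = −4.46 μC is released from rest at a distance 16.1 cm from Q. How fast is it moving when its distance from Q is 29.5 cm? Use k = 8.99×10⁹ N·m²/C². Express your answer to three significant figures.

11.4 m/s

Only the electrostatic force acts, so mechanical energy is conserved: ½mv² = U₁ − U₂ = kQq(1/r₁ − 1/r₂).
U₁ − U₂ = (8.99×10⁹ N·m²/C²)(-5.07×10⁻⁶ C)(-4.46×10⁻⁶ C)(1/0.161 − 1/0.295) = 0.574 J.
v = √(2·0.574/8.76×10⁻³) = 11.4 m/s.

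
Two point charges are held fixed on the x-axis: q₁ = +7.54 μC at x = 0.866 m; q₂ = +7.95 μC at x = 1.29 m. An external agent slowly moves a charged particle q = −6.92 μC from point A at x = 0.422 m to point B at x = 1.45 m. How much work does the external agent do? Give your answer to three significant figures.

-2.27 J

For quasistatic motion the external work equals the change in potential energy: W_ext = qΔV = q(V_B − V_A).
At A: distances to the source charges are 0.444 m, 0.868 m; V_A = Σ kqᵢ/rᵢ = 2.35×10⁵ V.
At B: distances to the source charges are 0.584 m, 0.160 m; V_B = Σ kqᵢ/rᵢ = 5.63×10⁵ V.
ΔV = V_B − V_A = 3.28×10⁵ V.
W_ext = qΔV = (-6.92×10⁻⁶ C)(3.28×10⁵ V) = -2.27 J.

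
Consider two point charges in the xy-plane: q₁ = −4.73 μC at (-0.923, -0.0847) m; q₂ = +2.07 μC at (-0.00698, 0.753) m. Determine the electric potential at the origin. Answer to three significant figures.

-2.12×10⁴ V

The total potential is the scalar sum of each charge's contribution, V = Σ kqᵢ/rᵢ.
Distances from the field point to each charge: r₁ = 0.927 m, r₂ = 0.753 m.
V = k[(-4.73×10⁻⁶)/(0.927) + (2.07×10⁻⁶)/(0.753)] = -2.12×10⁴ V.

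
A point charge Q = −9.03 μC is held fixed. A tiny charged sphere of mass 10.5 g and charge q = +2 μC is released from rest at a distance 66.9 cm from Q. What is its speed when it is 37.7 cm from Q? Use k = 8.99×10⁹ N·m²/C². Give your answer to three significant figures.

5.98 m/s

Only the electrostatic force acts, so mechanical energy is conserved: ½mv² = U₁ − U₂ = kQq(1/r₁ − 1/r₂).
U₁ − U₂ = (8.99×10⁹ N·m²/C²)(-9.03×10⁻⁶ C)(2.00×10⁻⁶ C)(1/0.669 − 1/0.377) = 0.188 J.
v = √(2·0.188/0.0105) = 5.98 m/s.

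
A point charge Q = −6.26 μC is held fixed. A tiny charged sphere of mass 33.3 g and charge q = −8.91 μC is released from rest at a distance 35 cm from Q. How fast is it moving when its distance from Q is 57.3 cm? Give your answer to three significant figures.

5.79 m/s

Only the electrostatic force acts, so mechanical energy is conserved: ½mv² = U₁ − U₂ = kQq(1/r₁ − 1/r₂).
U₁ − U₂ = (8.99×10⁹ N·m²/C²)(-6.26×10⁻⁶ C)(-8.91×10⁻⁶ C)(1/0.350 − 1/0.573) = 0.558 J.
v = √(2·0.558/0.0333) = 5.79 m/s.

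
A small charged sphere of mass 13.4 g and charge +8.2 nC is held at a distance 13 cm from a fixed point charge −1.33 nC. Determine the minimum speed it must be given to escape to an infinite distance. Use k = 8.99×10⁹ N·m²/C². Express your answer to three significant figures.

0.0106 m/s

To just escape, total mechanical energy must reach zero at infinity: ½mv²_min + U = 0, so ½mv²_min = −U = |kQq|/r.
|U| = |kQq|/r = (8.99×10⁹ N·m²/C²)(1.33×10⁻⁹)(8.20×10⁻⁹)/(0.130) = 7.54×10⁻⁷ J.
v_min = √(2|U|/m) = √(2·7.54×10⁻⁷/0.0134) = 0.0106 m/s.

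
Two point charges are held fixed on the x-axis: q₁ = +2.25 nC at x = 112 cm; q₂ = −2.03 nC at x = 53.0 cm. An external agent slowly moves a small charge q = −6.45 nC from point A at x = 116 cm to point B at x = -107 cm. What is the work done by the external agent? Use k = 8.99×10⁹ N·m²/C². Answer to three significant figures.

3.09×10⁻⁶ J

For quasistatic motion the external work equals the change in potential energy: W_ext = qΔV = q(V_B − V_A).
At A: distances to the source charges are 0.0400 m, 0.630 m; V_A = Σ kqᵢ/rᵢ = 477 V.
At B: distances to the source charges are 2.19 m, 1.60 m; V_B = Σ kqᵢ/rᵢ = -2.17 V.
ΔV = V_B − V_A = -479 V.
W_ext = qΔV = (-6.45×10⁻⁹ C)(-479 V) = 3.09×10⁻⁶ J.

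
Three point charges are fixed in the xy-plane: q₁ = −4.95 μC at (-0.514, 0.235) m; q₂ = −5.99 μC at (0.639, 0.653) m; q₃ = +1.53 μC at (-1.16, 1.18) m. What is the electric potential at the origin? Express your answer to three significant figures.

-1.29×10⁵ V

The total potential is the scalar sum of each charge's contribution, V = Σ kqᵢ/rᵢ.
Distances from the field point to each charge: r₁ = 0.565 m, r₂ = 0.914 m, r₃ = 1.65 m.
V = k[(-4.95×10⁻⁶)/(0.565) + (-5.99×10⁻⁶)/(0.914) + (1.53×10⁻⁶)/(1.65)] = -1.29×10⁵ V.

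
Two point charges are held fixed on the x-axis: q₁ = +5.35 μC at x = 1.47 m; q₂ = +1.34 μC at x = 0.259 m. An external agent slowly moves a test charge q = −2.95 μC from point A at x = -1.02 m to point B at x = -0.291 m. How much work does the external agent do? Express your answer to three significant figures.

For quasistatic motion the external work equals the change in potential energy: W_ext = qΔV = q(V_B − V_A).
At A: distances to the source charges are 2.49 m, 1.28 m; V_A = Σ kqᵢ/rᵢ = 2.87×10⁴ V.
At B: distances to the source charges are 1.76 m, 0.550 m; V_B = Σ kqᵢ/rᵢ = 4.92×10⁴ V.
ΔV = V_B − V_A = 2.05×10⁴ V.
W_ext = qΔV = (-2.95×10⁻⁶ C)(2.05×10⁴ V) = -0.0604 J.

-0.0604 J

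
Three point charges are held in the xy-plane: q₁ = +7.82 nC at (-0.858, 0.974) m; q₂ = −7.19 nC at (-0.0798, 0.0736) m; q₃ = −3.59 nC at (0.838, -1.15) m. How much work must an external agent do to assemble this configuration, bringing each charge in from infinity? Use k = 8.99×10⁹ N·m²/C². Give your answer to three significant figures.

-3.66×10⁻⁷ J

The assembly work is the sum of pairwise potential energies, U = Σ_{i<j} kqᵢqⱼ/rᵢⱼ.
Pair separations: r₁₂ = 1.19 m, r₁₃ = 2.72 m, r₂₃ = 1.53 m.
U = (-4.25×10⁻⁷) + (-9.29×10⁻⁸) + (1.52×10⁻⁷) = -3.66×10⁻⁷ J.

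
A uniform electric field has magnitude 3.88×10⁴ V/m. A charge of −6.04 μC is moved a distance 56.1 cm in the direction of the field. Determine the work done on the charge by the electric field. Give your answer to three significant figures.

The potential change for a displacement 56.1 cm in the direction of the field is ΔV = −Ed = -2.18×10⁴ V.
W_field = −qΔV = -0.131 J.

-0.131 J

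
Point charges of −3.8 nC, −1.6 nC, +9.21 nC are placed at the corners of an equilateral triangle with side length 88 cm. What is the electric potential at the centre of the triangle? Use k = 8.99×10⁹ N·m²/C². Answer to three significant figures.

The total potential is the scalar sum of each charge's contribution, V = Σ kqᵢ/rᵢ.
The distance from each vertex to the centroid is a/√3 = 0.508 m.
V = k[(-3.80×10⁻⁹)/(0.508) + (-1.60×10⁻⁹)/(0.508) + (9.21×10⁻⁹)/(0.508)] = 67.4 V.

67.4 V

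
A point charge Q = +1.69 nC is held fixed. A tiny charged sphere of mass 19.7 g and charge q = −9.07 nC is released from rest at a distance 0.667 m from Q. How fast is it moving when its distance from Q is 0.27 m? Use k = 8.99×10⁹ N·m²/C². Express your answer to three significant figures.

Only the electrostatic force acts, so mechanical energy is conserved: ½mv² = U₁ − U₂ = kQq(1/r₁ − 1/r₂).
U₁ − U₂ = (8.99×10⁹ N·m²/C²)(1.69×10⁻⁹ C)(-9.07×10⁻⁹ C)(1/0.667 − 1/0.270) = 3.04×10⁻⁷ J.
v = √(2·3.04×10⁻⁷/0.0197) = 5.55×10⁻³ m/s.

5.55×10⁻³ m/s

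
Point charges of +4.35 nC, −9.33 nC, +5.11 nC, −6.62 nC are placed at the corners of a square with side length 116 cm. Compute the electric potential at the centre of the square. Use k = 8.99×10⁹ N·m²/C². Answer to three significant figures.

Electric potential is a scalar, so the contributions from each charge add algebraically: V = Σ kqᵢ/rᵢ.
The distance from each corner to the centre is a√2/2 = 0.820 m.
V = k[(4.35×10⁻⁹)/(0.820) + (-9.33×10⁻⁹)/(0.820) + (5.11×10⁻⁹)/(0.820) + (-6.62×10⁻⁹)/(0.820)] = -71.1 V.

-71.1 V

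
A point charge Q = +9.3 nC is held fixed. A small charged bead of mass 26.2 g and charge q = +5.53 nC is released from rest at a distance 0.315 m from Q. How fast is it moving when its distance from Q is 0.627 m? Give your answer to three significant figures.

7.47×10⁻³ m/s

Only the electrostatic force acts, so mechanical energy is conserved: ½mv² = U₁ − U₂ = kQq(1/r₁ − 1/r₂).
U₁ − U₂ = (8.99×10⁹ N·m²/C²)(9.30×10⁻⁹ C)(5.53×10⁻⁹ C)(1/0.315 − 1/0.627) = 7.30×10⁻⁷ J.
v = √(2·7.30×10⁻⁷/0.0262) = 7.47×10⁻³ m/s.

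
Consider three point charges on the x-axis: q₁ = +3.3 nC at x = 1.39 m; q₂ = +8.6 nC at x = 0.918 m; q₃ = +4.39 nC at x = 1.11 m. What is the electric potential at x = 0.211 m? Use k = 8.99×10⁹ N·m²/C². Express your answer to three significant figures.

178 V

The total potential is the scalar sum of each charge's contribution, V = Σ kqᵢ/rᵢ.
Distances from the field point to each charge: r₁ = 1.18 m, r₂ = 0.707 m, r₃ = 0.899 m.
V = k[(3.30×10⁻⁹)/(1.18) + (8.60×10⁻⁹)/(0.707) + (4.39×10⁻⁹)/(0.899)] = 178 V.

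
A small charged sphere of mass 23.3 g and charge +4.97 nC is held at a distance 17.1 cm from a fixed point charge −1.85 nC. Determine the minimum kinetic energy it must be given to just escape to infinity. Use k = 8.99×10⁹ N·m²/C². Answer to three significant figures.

To just escape, total mechanical energy must reach zero at infinity: ½mv²_min + U = 0, so ½mv²_min = −U = |kQq|/r.
|U| = |kQq|/r = (8.99×10⁹ N·m²/C²)(1.85×10⁻⁹)(4.97×10⁻⁹)/(0.171) = 4.83×10⁻⁷ J.

4.83×10⁻⁷ J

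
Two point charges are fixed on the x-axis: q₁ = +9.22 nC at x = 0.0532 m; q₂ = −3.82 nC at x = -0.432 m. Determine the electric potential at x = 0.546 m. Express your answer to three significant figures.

Electric potential is a scalar, so the contributions from each charge add algebraically: V = Σ kqᵢ/rᵢ.
Distances from the field point to each charge: r₁ = 0.493 m, r₂ = 0.978 m.
V = k[(9.22×10⁻⁹)/(0.493) + (-3.82×10⁻⁹)/(0.978)] = 133 V.

133 V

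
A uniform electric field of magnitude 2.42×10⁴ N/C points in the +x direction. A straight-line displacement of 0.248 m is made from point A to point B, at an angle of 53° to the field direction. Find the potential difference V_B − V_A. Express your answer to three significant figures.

-3610 V

Only the component of displacement along E changes the potential: ΔV = −E·d·cosθ.
ΔV = −(2.42×10⁴ V/m)(0.248 m)cos53° = -3610 V.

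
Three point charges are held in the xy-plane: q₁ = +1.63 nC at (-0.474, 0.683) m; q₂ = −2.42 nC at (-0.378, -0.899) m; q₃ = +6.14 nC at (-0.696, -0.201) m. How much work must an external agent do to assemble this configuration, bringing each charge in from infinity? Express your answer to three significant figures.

-9.78×10⁻⁸ J

The work to assemble the configuration equals its total potential energy, U = Σ kqᵢqⱼ/rᵢⱼ over all pairs.
Pair separations: r₁₂ = 1.58 m, r₁₃ = 0.911 m, r₂₃ = 0.767 m.
U = (-2.24×10⁻⁸) + (9.87×10⁻⁸) + (-1.74×10⁻⁷) = -9.78×10⁻⁸ J.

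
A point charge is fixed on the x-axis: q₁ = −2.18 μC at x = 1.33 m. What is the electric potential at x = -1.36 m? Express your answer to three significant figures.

-7290 V

Electric potential is a scalar, so the contributions from each charge add algebraically: V = Σ kqᵢ/rᵢ.
V = k[(-2.18×10⁻⁶)/(2.69)] = -7290 V.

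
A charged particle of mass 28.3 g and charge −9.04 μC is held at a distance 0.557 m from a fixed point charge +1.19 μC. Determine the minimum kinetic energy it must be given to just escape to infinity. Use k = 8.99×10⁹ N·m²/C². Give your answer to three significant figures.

0.174 J

To just escape, total mechanical energy must reach zero at infinity: ½mv²_min + U = 0, so ½mv²_min = −U = |kQq|/r.
|U| = |kQq|/r = (8.99×10⁹ N·m²/C²)(1.19×10⁻⁶)(9.04×10⁻⁶)/(0.557) = 0.174 J.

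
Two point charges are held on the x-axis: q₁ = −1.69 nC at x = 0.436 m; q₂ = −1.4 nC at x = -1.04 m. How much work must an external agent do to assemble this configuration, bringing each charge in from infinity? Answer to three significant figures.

The work to assemble the configuration equals its total potential energy, U = Σ kqᵢqⱼ/rᵢⱼ over all pairs.
Pair separations: r₁₂ = 1.48 m.
U = (1.44×10⁻⁸) = 1.44×10⁻⁸ J.

1.44×10⁻⁸ J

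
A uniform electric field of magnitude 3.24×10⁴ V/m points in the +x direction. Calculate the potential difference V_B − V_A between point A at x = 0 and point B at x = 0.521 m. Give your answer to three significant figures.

-1.69×10⁴ V

In a uniform field, potential decreases in the direction of E: V_B − V_A = −E·Δx.
V_B − V_A = −(3.24×10⁴ V/m)(0.521 m) = -1.69×10⁴ V.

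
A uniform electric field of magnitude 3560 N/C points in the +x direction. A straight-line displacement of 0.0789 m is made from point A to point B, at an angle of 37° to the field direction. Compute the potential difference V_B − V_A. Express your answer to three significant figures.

-224 V

Only the component of displacement along E changes the potential: ΔV = −E·d·cosθ.
ΔV = −(3560 V/m)(0.0789 m)cos37° = -224 V.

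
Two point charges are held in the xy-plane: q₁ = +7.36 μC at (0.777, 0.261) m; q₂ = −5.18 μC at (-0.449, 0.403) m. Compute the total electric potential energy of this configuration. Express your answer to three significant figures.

The work to assemble the configuration equals its total potential energy, U = Σ kqᵢqⱼ/rᵢⱼ over all pairs.
Pair separations: r₁₂ = 1.23 m.
U = (-0.278) = -0.278 J.

-0.278 J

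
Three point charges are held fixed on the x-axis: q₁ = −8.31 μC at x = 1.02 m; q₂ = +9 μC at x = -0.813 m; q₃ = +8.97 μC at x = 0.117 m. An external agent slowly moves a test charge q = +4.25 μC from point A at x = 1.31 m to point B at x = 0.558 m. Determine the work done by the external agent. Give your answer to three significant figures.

For quasistatic motion the external work equals the change in potential energy: W_ext = qΔV = q(V_B − V_A).
At A: distances to the source charges are 0.290 m, 2.12 m, 1.19 m; V_A = Σ kqᵢ/rᵢ = -1.52×10⁵ V.
At B: distances to the source charges are 0.462 m, 1.37 m, 0.441 m; V_B = Σ kqᵢ/rᵢ = 8.02×10⁴ V.
ΔV = V_B − V_A = 2.32×10⁵ V.
W_ext = qΔV = (4.25×10⁻⁶ C)(2.32×10⁵ V) = 0.986 J.

0.986 J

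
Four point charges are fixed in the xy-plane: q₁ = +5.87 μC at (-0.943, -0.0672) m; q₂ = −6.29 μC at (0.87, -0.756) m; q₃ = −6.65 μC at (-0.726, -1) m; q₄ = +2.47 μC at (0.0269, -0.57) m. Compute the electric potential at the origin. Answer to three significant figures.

-2710 V

Electric potential is a scalar, so the contributions from each charge add algebraically: V = Σ kqᵢ/rᵢ.
Distances from the field point to each charge: r₁ = 0.945 m, r₂ = 1.15 m, r₃ = 1.24 m, r₄ = 0.571 m.
V = k[(5.87×10⁻⁶)/(0.945) + (-6.29×10⁻⁶)/(1.15) + (-6.65×10⁻⁶)/(1.24) + (2.47×10⁻⁶)/(0.571)] = -2710 V.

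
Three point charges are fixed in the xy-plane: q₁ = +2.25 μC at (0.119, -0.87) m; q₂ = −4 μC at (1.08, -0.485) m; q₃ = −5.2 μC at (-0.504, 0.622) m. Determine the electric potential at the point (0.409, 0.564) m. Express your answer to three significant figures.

-6.62×10⁴ V

Electric potential is a scalar, so the contributions from each charge add algebraically: V = Σ kqᵢ/rᵢ.
Distances from the field point to each charge: r₁ = 1.46 m, r₂ = 1.25 m, r₃ = 0.915 m.
V = k[(2.25×10⁻⁶)/(1.46) + (-4.00×10⁻⁶)/(1.25) + (-5.20×10⁻⁶)/(0.915)] = -6.62×10⁴ V.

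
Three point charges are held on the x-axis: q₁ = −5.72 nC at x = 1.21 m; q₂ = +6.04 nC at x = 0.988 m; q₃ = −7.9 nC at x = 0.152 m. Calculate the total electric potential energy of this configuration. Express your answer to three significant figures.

The assembly work is the sum of pairwise potential energies, U = Σ_{i<j} kqᵢqⱼ/rᵢⱼ.
Pair separations: r₁₂ = 0.222 m, r₁₃ = 1.06 m, r₂₃ = 0.836 m.
U = (-1.40×10⁻⁶) + (3.84×10⁻⁷) + (-5.13×10⁻⁷) = -1.53×10⁻⁶ J.

-1.53×10⁻⁶ J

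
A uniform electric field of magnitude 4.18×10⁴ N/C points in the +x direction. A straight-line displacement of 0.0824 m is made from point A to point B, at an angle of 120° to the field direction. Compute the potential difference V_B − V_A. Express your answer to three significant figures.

Only the component of displacement along E changes the potential: ΔV = −E·d·cosθ.
ΔV = −(4.18×10⁴ V/m)(0.0824 m)cos120° = 1720 V.

1720 V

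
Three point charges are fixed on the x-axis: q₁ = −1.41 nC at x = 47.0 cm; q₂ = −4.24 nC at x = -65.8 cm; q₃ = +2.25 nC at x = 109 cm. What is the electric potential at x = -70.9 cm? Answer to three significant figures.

Electric potential is a scalar, so the contributions from each charge add algebraically: V = Σ kqᵢ/rᵢ.
Distances from the field point to each charge: r₁ = 1.18 m, r₂ = 0.0510 m, r₃ = 1.80 m.
V = k[(-1.41×10⁻⁹)/(1.18) + (-4.24×10⁻⁹)/(0.0510) + (2.25×10⁻⁹)/(1.80)] = -747 V.

-747 V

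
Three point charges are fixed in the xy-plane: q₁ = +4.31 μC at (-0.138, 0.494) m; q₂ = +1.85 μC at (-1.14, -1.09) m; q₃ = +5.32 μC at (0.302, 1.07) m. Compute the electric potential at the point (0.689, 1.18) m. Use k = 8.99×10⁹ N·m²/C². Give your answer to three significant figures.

The total potential is the scalar sum of each charge's contribution, V = Σ kqᵢ/rᵢ.
Distances from the field point to each charge: r₁ = 1.07 m, r₂ = 2.92 m, r₃ = 0.402 m.
V = k[(4.31×10⁻⁶)/(1.07) + (1.85×10⁻⁶)/(2.92) + (5.32×10⁻⁶)/(0.402)] = 1.61×10⁵ V.

1.61×10⁵ V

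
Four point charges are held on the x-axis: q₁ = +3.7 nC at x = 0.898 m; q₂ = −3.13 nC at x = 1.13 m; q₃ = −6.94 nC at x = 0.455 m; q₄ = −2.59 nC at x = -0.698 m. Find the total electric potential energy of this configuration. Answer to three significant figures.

The assembly work is the sum of pairwise potential energies, U = Σ_{i<j} kqᵢqⱼ/rᵢⱼ.
Pair separations: r₁₂ = 0.232 m, r₁₃ = 0.443 m, r₁₄ = 1.60 m, r₂₃ = 0.675 m, r₂₄ = 1.83 m, r₃₄ = 1.15 m.
Summing all 6 pair terms gives U = -5.55×10⁻⁷ J.

-5.55×10⁻⁷ J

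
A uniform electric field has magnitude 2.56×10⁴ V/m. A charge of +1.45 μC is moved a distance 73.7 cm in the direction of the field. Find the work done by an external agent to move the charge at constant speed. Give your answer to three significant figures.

-0.0274 J

The potential change for a displacement 73.7 cm in the direction of the field is ΔV = −Ed = -1.89×10⁴ V.
W_ext = qΔV = -0.0274 J.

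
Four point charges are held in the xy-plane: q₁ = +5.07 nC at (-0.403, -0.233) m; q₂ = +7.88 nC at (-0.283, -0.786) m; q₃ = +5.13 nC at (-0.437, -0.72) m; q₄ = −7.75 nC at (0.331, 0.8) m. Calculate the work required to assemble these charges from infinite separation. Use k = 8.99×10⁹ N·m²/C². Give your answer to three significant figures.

The work to assemble the configuration equals its total potential energy, U = Σ kqᵢqⱼ/rᵢⱼ over all pairs.
Pair separations: r₁₂ = 0.566 m, r₁₃ = 0.488 m, r₁₄ = 1.27 m, r₂₃ = 0.168 m, r₂₄ = 1.70 m, r₃₄ = 1.70 m.
Summing all 6 pair terms gives U = 2.47×10⁻⁶ J.

2.47×10⁻⁶ J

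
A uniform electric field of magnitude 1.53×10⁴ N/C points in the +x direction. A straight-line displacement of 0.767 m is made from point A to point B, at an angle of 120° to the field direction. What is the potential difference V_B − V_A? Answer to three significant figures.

5870 V

Only the component of displacement along E changes the potential: ΔV = −E·d·cosθ.
ΔV = −(1.53×10⁴ V/m)(0.767 m)cos120° = 5870 V.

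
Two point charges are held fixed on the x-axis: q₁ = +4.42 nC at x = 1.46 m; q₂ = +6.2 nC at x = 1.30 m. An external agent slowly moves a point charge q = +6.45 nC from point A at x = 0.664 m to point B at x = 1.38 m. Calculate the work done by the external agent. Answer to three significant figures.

For quasistatic motion the external work equals the change in potential energy: W_ext = qΔV = q(V_B − V_A).
At A: distances to the source charges are 0.796 m, 0.636 m; V_A = Σ kqᵢ/rᵢ = 138 V.
At B: distances to the source charges are 0.0800 m, 0.0800 m; V_B = Σ kqᵢ/rᵢ = 1190 V.
ΔV = V_B − V_A = 1060 V.
W_ext = qΔV = (6.45×10⁻⁹ C)(1060 V) = 6.81×10⁻⁶ J.

6.81×10⁻⁶ J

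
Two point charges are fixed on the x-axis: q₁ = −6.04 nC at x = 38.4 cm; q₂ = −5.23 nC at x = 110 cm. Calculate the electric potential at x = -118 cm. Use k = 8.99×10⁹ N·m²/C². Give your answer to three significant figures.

-55.3 V

Electric potential is a scalar, so the contributions from each charge add algebraically: V = Σ kqᵢ/rᵢ.
Distances from the field point to each charge: r₁ = 1.56 m, r₂ = 2.28 m.
V = k[(-6.04×10⁻⁹)/(1.56) + (-5.23×10⁻⁹)/(2.28)] = -55.3 V.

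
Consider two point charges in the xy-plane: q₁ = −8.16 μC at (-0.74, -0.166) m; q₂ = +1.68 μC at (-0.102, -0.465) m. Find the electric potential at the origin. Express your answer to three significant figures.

-6.50×10⁴ V

The total potential is the scalar sum of each charge's contribution, V = Σ kqᵢ/rᵢ.
Distances from the field point to each charge: r₁ = 0.758 m, r₂ = 0.476 m.
V = k[(-8.16×10⁻⁶)/(0.758) + (1.68×10⁻⁶)/(0.476)] = -6.50×10⁴ V.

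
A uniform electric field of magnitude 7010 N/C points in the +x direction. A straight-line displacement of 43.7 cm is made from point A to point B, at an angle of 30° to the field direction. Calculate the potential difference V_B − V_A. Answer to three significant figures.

-2650 V

Only the component of displacement along E changes the potential: ΔV = −E·d·cosθ.
ΔV = −(7010 V/m)(0.437 m)cos30° = -2650 V.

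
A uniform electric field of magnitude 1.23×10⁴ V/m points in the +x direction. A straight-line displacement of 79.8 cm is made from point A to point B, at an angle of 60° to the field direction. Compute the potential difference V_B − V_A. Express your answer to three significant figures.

Only the component of displacement along E changes the potential: ΔV = −E·d·cosθ.
ΔV = −(1.23×10⁴ V/m)(0.798 m)cos60° = -4910 V.

-4910 V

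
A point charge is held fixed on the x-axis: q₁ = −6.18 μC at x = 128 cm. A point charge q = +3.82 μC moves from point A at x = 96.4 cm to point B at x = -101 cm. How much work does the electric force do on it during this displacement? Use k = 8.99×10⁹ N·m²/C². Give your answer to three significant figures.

-0.579 J

The work done by the electric force is W_field = −ΔU = −q(V_B − V_A) = q(V_A − V_B).
At A: distance to the source charge is 0.316 m; V_A = kq₁/r = -1.76×10⁵ V.
At B: distance to the source charge is 2.29 m; V_B = kq₁/r = -2.43×10⁴ V.
ΔV = V_B − V_A = 1.52×10⁵ V.
W_field = −qΔV = −(3.82×10⁻⁶ C)(1.52×10⁵ V) = -0.579 J.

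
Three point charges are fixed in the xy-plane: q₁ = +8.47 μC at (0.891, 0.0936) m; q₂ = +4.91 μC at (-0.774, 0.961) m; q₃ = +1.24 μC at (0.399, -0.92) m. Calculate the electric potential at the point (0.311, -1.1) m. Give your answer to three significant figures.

The total potential is the scalar sum of each charge's contribution, V = Σ kqᵢ/rᵢ.
Distances from the field point to each charge: r₁ = 1.33 m, r₂ = 2.33 m, r₃ = 0.200 m.
V = k[(8.47×10⁻⁶)/(1.33) + (4.91×10⁻⁶)/(2.33) + (1.24×10⁻⁶)/(0.200)] = 1.32×10⁵ V.

1.32×10⁵ V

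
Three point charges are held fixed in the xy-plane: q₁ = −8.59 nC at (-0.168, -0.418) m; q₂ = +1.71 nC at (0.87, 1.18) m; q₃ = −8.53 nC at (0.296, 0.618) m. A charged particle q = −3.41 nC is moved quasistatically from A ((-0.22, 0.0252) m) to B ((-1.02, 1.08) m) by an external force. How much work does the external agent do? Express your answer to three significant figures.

-5.77×10⁻⁷ J

For quasistatic motion the external work equals the change in potential energy: W_ext = qΔV = q(V_B − V_A).
At A: distances to the source charges are 0.446 m, 1.59 m, 0.786 m; V_A = Σ kqᵢ/rᵢ = -261 V.
At B: distances to the source charges are 1.72 m, 1.89 m, 1.39 m; V_B = Σ kqᵢ/rᵢ = -91.7 V.
ΔV = V_B − V_A = 169 V.
W_ext = qΔV = (-3.41×10⁻⁹ C)(169 V) = -5.77×10⁻⁷ J.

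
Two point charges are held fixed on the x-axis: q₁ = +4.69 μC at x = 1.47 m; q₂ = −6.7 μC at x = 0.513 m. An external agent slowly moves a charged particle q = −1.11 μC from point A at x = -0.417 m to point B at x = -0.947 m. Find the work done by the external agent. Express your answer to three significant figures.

-0.0207 J

For quasistatic motion the external work equals the change in potential energy: W_ext = qΔV = q(V_B − V_A).
At A: distances to the source charges are 1.89 m, 0.930 m; V_A = Σ kqᵢ/rᵢ = -4.24×10⁴ V.
At B: distances to the source charges are 2.42 m, 1.46 m; V_B = Σ kqᵢ/rᵢ = -2.38×10⁴ V.
ΔV = V_B − V_A = 1.86×10⁴ V.
W_ext = qΔV = (-1.11×10⁻⁶ C)(1.86×10⁴ V) = -0.0207 J.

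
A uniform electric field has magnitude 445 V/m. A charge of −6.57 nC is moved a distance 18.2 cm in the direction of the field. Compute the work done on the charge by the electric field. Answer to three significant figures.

The potential change for a displacement 18.2 cm in the direction of the field is ΔV = −Ed = -81.0 V.
W_field = −qΔV = -5.32×10⁻⁷ J.

-5.32×10⁻⁷ J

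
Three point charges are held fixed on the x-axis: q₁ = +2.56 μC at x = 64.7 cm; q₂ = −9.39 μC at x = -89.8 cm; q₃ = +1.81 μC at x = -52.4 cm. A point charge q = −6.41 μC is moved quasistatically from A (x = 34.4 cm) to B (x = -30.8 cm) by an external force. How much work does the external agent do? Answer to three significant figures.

0.451 J

For quasistatic motion the external work equals the change in potential energy: W_ext = qΔV = q(V_B − V_A).
At A: distances to the source charges are 0.303 m, 1.24 m, 0.868 m; V_A = Σ kqᵢ/rᵢ = 2.67×10⁴ V.
At B: distances to the source charges are 0.955 m, 0.590 m, 0.216 m; V_B = Σ kqᵢ/rᵢ = -4.36×10⁴ V.
ΔV = V_B − V_A = -7.04×10⁴ V.
W_ext = qΔV = (-6.41×10⁻⁶ C)(-7.04×10⁴ V) = 0.451 J.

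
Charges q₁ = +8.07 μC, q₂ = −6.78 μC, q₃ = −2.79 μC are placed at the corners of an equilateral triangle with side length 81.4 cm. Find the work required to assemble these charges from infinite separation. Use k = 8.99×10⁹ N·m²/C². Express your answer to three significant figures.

The work to assemble the configuration equals its total potential energy, U = Σ kqᵢqⱼ/rᵢⱼ over all pairs.
All three pair separations equal the side length, 0.814 m.
U = (-0.604) + (-0.249) + (0.209) = -0.644 J.

-0.644 J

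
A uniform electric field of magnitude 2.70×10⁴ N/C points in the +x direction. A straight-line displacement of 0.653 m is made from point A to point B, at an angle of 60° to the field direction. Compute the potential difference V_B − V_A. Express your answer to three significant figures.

Only the component of displacement along E changes the potential: ΔV = −E·d·cosθ.
ΔV = −(2.70×10⁴ V/m)(0.653 m)cos60° = -8820 V.

-8820 V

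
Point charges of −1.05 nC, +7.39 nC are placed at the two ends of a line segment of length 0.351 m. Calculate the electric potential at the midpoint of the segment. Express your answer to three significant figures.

The total potential is the scalar sum of each charge's contribution, V = Σ kqᵢ/rᵢ.
Each charge is 0.175 m from the midpoint.
V = k[(-1.05×10⁻⁹)/(0.175) + (7.39×10⁻⁹)/(0.175)] = 325 V.

325 V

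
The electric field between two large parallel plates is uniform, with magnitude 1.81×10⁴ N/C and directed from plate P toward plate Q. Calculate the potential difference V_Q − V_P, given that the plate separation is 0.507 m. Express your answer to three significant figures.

In a uniform field, potential decreases in the direction of E: ΔV = −E·d for a displacement d parallel to E.
Going from P to Q is a displacement of 0.507 m along the field, so V_Q − V_P = −Ed = -9180 V.

-9180 V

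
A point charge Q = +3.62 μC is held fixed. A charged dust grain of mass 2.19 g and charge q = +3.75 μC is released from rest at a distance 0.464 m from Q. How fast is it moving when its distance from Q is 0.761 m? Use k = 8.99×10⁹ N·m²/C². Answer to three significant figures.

9.68 m/s

Only the electrostatic force acts, so mechanical energy is conserved: ½mv² = U₁ − U₂ = kQq(1/r₁ − 1/r₂).
U₁ − U₂ = (8.99×10⁹ N·m²/C²)(3.62×10⁻⁶ C)(3.75×10⁻⁶ C)(1/0.464 − 1/0.761) = 0.103 J.
v = √(2·0.103/2.19×10⁻³) = 9.68 m/s.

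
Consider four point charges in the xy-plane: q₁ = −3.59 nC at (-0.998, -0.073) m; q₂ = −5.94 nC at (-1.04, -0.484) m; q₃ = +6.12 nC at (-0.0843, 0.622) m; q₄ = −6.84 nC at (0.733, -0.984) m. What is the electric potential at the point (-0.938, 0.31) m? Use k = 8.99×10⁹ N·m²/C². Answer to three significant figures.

-119 V

The total potential is the scalar sum of each charge's contribution, V = Σ kqᵢ/rᵢ.
Distances from the field point to each charge: r₁ = 0.388 m, r₂ = 0.801 m, r₃ = 0.909 m, r₄ = 2.11 m.
V = k[(-3.59×10⁻⁹)/(0.388) + (-5.94×10⁻⁹)/(0.801) + (6.12×10⁻⁹)/(0.909) + (-6.84×10⁻⁹)/(2.11)] = -119 V.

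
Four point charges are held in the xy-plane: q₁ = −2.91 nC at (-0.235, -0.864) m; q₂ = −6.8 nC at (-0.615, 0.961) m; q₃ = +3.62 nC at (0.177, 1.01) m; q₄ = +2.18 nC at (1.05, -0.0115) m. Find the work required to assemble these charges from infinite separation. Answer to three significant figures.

The work to assemble the configuration equals its total potential energy, U = Σ kqᵢqⱼ/rᵢⱼ over all pairs.
Pair separations: r₁₂ = 1.86 m, r₁₃ = 1.92 m, r₁₄ = 1.54 m, r₂₃ = 0.794 m, r₂₄ = 1.93 m, r₃₄ = 1.34 m.
Summing all 6 pair terms gives U = -2.86×10⁻⁷ J.

-2.86×10⁻⁷ J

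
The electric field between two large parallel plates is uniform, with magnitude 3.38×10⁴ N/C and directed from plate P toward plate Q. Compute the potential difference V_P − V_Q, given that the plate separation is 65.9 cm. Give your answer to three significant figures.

2.23×10⁴ V

In a uniform field, potential decreases in the direction of E: ΔV = −E·d for a displacement d parallel to E.
Going from Q to P is a displacement of 65.9 cm opposite to the field, so V_P − V_Q = +Ed = 2.23×10⁴ V.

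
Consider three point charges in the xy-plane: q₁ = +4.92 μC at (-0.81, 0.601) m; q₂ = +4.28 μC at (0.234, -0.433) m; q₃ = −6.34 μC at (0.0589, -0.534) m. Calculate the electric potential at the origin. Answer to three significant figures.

Electric potential is a scalar, so the contributions from each charge add algebraically: V = Σ kqᵢ/rᵢ.
Distances from the field point to each charge: r₁ = 1.01 m, r₂ = 0.492 m, r₃ = 0.537 m.
V = k[(4.92×10⁻⁶)/(1.01) + (4.28×10⁻⁶)/(0.492) + (-6.34×10⁻⁶)/(0.537)] = 1.59×10⁴ V.

1.59×10⁴ V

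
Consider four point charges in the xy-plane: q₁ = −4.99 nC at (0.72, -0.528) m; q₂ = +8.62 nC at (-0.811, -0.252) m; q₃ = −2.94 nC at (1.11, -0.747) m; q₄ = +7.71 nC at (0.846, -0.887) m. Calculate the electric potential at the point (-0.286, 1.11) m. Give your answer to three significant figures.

Electric potential is a scalar, so the contributions from each charge add algebraically: V = Σ kqᵢ/rᵢ.
Distances from the field point to each charge: r₁ = 1.92 m, r₂ = 1.46 m, r₃ = 2.32 m, r₄ = 2.30 m.
V = k[(-4.99×10⁻⁹)/(1.92) + (8.62×10⁻⁹)/(1.46) + (-2.94×10⁻⁹)/(2.32) + (7.71×10⁻⁹)/(2.30)] = 48.6 V.

48.6 V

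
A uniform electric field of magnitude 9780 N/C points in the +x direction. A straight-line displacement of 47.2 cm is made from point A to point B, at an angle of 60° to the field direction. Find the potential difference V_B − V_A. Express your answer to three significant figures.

-2310 V

Only the component of displacement along E changes the potential: ΔV = −E·d·cosθ.
ΔV = −(9780 V/m)(0.472 m)cos60° = -2310 V.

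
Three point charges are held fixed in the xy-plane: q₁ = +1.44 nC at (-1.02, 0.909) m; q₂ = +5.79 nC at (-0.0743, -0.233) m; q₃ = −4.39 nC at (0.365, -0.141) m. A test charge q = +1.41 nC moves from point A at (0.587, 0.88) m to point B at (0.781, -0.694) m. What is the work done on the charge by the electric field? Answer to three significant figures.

1.21×10⁻⁸ J

The work done by the electric force is W_field = −ΔU = −q(V_B − V_A) = q(V_A − V_B).
At A: distances to the source charges are 1.61 m, 1.29 m, 1.04 m; V_A = Σ kqᵢ/rᵢ = 10.5 V.
At B: distances to the source charges are 2.41 m, 0.972 m, 0.692 m; V_B = Σ kqᵢ/rᵢ = 1.91 V.
ΔV = V_B − V_A = -8.58 V.
W_field = −qΔV = −(1.41×10⁻⁹ C)(-8.58 V) = 1.21×10⁻⁸ J.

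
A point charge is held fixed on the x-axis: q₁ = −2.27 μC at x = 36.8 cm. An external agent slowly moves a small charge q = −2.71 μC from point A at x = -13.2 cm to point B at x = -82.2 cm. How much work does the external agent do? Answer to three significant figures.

For quasistatic motion the external work equals the change in potential energy: W_ext = qΔV = q(V_B − V_A).
At A: distance to the source charge is 0.500 m; V_A = kq₁/r = -4.08×10⁴ V.
At B: distance to the source charge is 1.19 m; V_B = kq₁/r = -1.71×10⁴ V.
ΔV = V_B − V_A = 2.37×10⁴ V.
W_ext = qΔV = (-2.71×10⁻⁶ C)(2.37×10⁴ V) = -0.0641 J.

-0.0641 J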